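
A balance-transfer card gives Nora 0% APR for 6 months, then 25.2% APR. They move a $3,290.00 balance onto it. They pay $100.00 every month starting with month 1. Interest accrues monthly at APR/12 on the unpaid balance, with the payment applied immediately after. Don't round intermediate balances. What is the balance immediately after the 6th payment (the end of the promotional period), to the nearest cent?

$2,690.00

Promo months 1–6 at r₀ = 0%/12 = 0; months 7+ at r₁ = 25.2%/12 = 0.021.
After month 6 (no interest yet): B = $3,290.00 − 6·$100.00 = $2,690.00.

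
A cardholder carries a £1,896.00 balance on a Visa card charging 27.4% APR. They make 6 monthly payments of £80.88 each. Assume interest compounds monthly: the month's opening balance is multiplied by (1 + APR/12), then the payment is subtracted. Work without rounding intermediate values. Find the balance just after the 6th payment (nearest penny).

£1,657.20

Monthly rate r = 27.4%/12 = 2.28333% = 0.0228333.
Each month: B ← B·(1+r) − £80.88.
Month 1: interest £43.29; balance after payment £1,858.41.
Month 2: interest £42.43; balance after payment £1,819.97.
Month 3: interest £41.56; balance after payment £1,780.64.
Month 4: interest £40.66; balance after payment £1,740.42.
Month 5: interest £39.74; balance after payment £1,699.28.
Month 6: interest £38.80; balance after payment £1,657.20.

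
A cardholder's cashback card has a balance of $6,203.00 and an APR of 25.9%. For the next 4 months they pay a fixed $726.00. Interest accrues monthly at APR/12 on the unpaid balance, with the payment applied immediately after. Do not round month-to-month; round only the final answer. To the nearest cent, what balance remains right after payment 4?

$3,756.74

Monthly rate r = 25.9%/12 = 2.15833% = 0.0215833.
Each month: B ← B·(1+r) − $726.00.
Month 1: interest $133.88; balance after payment $5,610.88.
Month 2: interest $121.10; balance after payment $5,005.98.
Month 3: interest $108.05; balance after payment $4,388.03.
Month 4: interest $94.71; balance after payment $3,756.74.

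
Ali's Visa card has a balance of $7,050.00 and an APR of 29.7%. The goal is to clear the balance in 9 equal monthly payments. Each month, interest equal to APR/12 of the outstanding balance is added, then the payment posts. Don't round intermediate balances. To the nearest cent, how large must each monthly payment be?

$883.43

Monthly rate r = 29.7%/12 = 2.475% = 0.02475.
Level-payment amortization: P = B₀·r / (1 − (1+r)^(−n)) = 7050.00·0.02475 / (1 − 1.02475^(−9)).
Denominator 1 − (1+r)^(−9) = 0.197511796.
P = 174.487 / 0.197511796 ≈ 883.43.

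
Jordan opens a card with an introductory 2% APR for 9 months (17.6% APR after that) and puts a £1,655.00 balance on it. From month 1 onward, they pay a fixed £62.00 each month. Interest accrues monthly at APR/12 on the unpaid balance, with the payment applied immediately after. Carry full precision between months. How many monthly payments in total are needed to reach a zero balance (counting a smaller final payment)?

Promo months 1–9 at r₀ = 2%/12 = 0.00166667; months 10+ at r₁ = 17.6%/12 = 0.0146667.
After month 9: iterate B ← B·(1+r₀) − £62.00 for 9 months → £1,118.26.
Then at r₁ with £62.00/mo: n₂ = −ln(1 − r₁·B/P)/ln(1+r₁) ≈ 21.10 → 22 more payments.

31 months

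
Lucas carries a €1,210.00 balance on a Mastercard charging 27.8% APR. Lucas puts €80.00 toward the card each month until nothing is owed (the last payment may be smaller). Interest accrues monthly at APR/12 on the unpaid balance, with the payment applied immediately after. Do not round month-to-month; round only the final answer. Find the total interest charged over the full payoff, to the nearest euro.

Monthly rate r = 27.8%/12 = 2.31667% = 0.0231667.
Payoff takes n = ⌈−ln(1 − rB₀/P)/ln(1+r)⌉ = ⌈18.836⌉ = 19 payments; the last is €67.01.
Total paid = 18·€80.00 + €67.01 = €1,507.01.
Total interest = total paid − principal = €1,507.01 − €1,210.00 = €297.01.

€297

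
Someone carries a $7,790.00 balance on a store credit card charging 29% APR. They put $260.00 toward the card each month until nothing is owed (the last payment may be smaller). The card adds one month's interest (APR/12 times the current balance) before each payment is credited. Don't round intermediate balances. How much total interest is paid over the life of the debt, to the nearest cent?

$6,229.85

Monthly rate r = 29%/12 = 2.41667% = 0.0241667.
Payoff takes n = ⌈−ln(1 − rB₀/P)/ln(1+r)⌉ = ⌈53.922⌉ = 54 payments; the last is $239.85.
Total paid = 53·$260.00 + $239.85 = $14,019.85.
Total interest = total paid − principal = $14,019.85 − $7,790.00 = $6,229.85.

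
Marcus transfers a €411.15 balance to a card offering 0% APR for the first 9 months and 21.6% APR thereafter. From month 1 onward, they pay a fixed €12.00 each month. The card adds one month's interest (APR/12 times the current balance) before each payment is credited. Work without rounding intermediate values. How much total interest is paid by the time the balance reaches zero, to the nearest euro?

Promo months 1–9 at r₀ = 0%/12 = 0; months 10+ at r₁ = 21.6%/12 = 0.018.
After month 9 (no interest yet): B = €411.15 − 9·€12.00 = €303.15.
Then at r₁ with €12.00/mo: n₂ = −ln(1 − r₁·B/P)/ln(1+r₁) ≈ 33.99 → 34 more payments.
Total paid = 42·€12.00 + €11.94 = €515.94; interest = €515.94 − €411.15 = €104.79.

€105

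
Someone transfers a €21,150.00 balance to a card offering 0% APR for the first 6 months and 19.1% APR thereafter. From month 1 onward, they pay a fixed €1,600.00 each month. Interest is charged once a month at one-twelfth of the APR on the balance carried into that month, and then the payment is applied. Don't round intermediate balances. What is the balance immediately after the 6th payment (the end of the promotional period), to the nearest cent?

Promo months 1–6 at r₀ = 0%/12 = 0; months 7+ at r₁ = 19.1%/12 = 0.0159167.
After month 6 (no interest yet): B = €21,150.00 − 6·€1,600.00 = €11,550.00.

€11,550.00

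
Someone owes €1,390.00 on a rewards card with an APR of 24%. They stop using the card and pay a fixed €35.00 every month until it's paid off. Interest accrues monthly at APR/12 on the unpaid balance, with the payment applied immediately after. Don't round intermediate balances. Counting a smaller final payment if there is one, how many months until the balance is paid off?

80 months

Monthly rate r = 24%/12 = 2% = 0.02.
Recurrence: B ← B·(1+r) − €35.00.
Month 1: interest €27.80; balance after payment €1,382.80.
Month 2: interest €27.66; balance after payment €1,375.46.
Closed form: n = −ln(1 − rB₀/P)/ln(1+r) = −ln(0.20571)/ln(1.02) ≈ 79.851, so the balance reaches zero during payment 80.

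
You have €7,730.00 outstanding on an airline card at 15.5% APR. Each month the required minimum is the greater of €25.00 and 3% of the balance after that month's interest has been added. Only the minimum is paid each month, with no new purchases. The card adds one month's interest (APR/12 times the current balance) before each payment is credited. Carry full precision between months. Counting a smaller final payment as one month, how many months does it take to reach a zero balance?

171 months

Monthly rate r = 15.5%/12 = 1.29167% = 0.0129167.
While 3% of the post-interest balance exceeds €25.00, each month B ← (B·(1+r))·(1 − 0.03), i.e. B shrinks by the factor (1+r)·0.97 = 0.98253.
This holds for months 1–128. Entering month 129 the balance is €809.84; 3% of the post-interest balance is now below €25.00, so the flat €25.00 minimum applies from here.
From month 129 a fixed €25.00 at rate r clears €809.84 in 43 more payments. Total: 128 + 43 = 171 months.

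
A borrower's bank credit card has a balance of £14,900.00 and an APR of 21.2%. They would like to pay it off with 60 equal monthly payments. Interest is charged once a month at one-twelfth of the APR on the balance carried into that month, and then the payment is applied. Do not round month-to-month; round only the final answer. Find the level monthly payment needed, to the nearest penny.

Monthly rate r = 21.2%/12 = 1.76667% = 0.0176667.
Level-payment amortization: P = B₀·r / (1 − (1+r)^(−n)) = 14900.00·0.0176667 / (1 − 1.01767^(−60)).
Denominator 1 − (1+r)^(−60) = 0.650323034.
P = 263.233 / 0.650323034 ≈ 404.77.

£404.77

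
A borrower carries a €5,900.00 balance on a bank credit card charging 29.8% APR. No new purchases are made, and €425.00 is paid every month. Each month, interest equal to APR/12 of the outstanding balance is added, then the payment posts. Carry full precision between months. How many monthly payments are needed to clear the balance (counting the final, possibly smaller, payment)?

Monthly rate r = 29.8%/12 = 2.48333% = 0.0248333.
Recurrence: B ← B·(1+r) − €425.00.
Month 1: interest €146.52; balance after payment €5,621.52.
Month 2: interest €139.60; balance after payment €5,336.12.
Closed form: n = −ln(1 − rB₀/P)/ln(1+r) = −ln(0.65525)/ln(1.02483) ≈ 17.233, so the balance reaches zero during payment 18.

18 payments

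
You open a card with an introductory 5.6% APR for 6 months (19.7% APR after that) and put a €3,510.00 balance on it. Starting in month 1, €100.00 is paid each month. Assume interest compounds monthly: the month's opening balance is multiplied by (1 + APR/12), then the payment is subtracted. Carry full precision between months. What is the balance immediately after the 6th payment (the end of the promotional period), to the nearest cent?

Promo months 1–6 at r₀ = 5.6%/12 = 0.00466667; months 7+ at r₁ = 19.7%/12 = 0.0164167.
After month 6: iterate B ← B·(1+r₀) − €100.00 for 6 months → €3,002.39.

€3,002.39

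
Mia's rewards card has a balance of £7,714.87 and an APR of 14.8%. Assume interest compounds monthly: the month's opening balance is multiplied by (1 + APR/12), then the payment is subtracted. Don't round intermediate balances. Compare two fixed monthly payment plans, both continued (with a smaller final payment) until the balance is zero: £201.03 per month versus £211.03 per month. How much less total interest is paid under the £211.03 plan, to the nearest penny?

£195.05

Monthly rate r = 14.8%/12 = 1.23333% = 0.0123333.
At £201.03/mo: n = ⌈−ln(1 − rB₀/P)/ln(1+r)⌉ = 53 payments (last £61.56); total interest = total paid − £7,714.87 = £2,800.25.
At £211.03/mo: 49 payments (last £190.63); total interest £2,605.20.
Interest saved = £2,800.25 − £2,605.20 = £195.05.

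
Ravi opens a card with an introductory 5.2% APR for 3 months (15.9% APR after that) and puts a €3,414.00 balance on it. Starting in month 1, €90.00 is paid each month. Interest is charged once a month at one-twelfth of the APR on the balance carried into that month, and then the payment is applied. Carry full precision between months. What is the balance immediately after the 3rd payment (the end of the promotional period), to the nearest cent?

€3,187.40

Promo months 1–3 at r₀ = 5.2%/12 = 0.00433333; months 4+ at r₁ = 15.9%/12 = 0.01325.
After month 3: iterate B ← B·(1+r₀) − €90.00 for 3 months → €3,187.40.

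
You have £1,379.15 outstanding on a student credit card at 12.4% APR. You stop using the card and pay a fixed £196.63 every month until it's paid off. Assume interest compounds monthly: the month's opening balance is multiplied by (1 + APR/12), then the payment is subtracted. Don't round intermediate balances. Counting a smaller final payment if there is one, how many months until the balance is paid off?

8 payments

Monthly rate r = 12.4%/12 = 1.03333% = 0.0103333.
Recurrence: B ← B·(1+r) − £196.63.
Month 1: interest £14.25; balance after payment £1,196.77.
Month 2: interest £12.37; balance after payment £1,012.51.
Closed form: n = −ln(1 − rB₀/P)/ln(1+r) = −ln(0.92752)/ln(1.01033) ≈ 7.319, so the balance reaches zero during payment 8.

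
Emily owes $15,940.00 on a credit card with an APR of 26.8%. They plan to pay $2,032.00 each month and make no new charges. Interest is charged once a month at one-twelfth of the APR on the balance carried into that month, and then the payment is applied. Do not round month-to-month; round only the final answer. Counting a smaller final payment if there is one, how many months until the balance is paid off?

Monthly rate r = 26.8%/12 = 2.23333% = 0.0223333.
Recurrence: B ← B·(1+r) − $2,032.00.
Month 1: interest $355.99; balance after payment $14,263.99.
Month 2: interest $318.56; balance after payment $12,550.56.
Closed form: n = −ln(1 − rB₀/P)/ln(1+r) = −ln(0.82481)/ln(1.02233) ≈ 8.720, so the balance reaches zero during payment 9.

9 months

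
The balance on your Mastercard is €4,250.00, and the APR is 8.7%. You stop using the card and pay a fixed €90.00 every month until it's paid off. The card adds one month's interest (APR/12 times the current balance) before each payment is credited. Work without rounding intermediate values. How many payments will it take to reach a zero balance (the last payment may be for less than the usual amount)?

Monthly rate r = 8.7%/12 = 0.725% = 0.00725.
Recurrence: B ← B·(1+r) − €90.00.
Month 1: interest €30.81; balance after payment €4,190.81.
Month 2: interest €30.38; balance after payment €4,131.20.
Closed form: n = −ln(1 − rB₀/P)/ln(1+r) = −ln(0.65764)/ln(1.00725) ≈ 58.016, so the balance reaches zero during payment 59.

59 months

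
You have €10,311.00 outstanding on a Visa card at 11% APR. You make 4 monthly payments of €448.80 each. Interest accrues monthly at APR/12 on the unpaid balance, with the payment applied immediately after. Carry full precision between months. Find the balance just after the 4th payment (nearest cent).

€8,874.27

Monthly rate r = 11%/12 = 0.916667% = 0.00916667.
Each month: B ← B·(1+r) − €448.80.
Month 1: interest €94.52; balance after payment €9,956.72.
Month 2: interest €91.27; balance after payment €9,599.19.
Month 3: interest €87.99; balance after payment €9,238.38.
Month 4: interest €84.69; balance after payment €8,874.27.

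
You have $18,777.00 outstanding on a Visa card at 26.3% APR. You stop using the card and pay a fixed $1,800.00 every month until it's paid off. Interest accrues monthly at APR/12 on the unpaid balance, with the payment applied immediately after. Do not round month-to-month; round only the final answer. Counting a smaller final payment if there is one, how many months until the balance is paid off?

12 payments

Monthly rate r = 26.3%/12 = 2.19167% = 0.0219167.
Recurrence: B ← B·(1+r) − $1,800.00.
Month 1: interest $411.53; balance after payment $17,388.53.
Month 2: interest $381.10; balance after payment $15,969.63.
Closed form: n = −ln(1 − rB₀/P)/ln(1+r) = −ln(0.77137)/ln(1.02192) ≈ 11.973, so the balance reaches zero during payment 12.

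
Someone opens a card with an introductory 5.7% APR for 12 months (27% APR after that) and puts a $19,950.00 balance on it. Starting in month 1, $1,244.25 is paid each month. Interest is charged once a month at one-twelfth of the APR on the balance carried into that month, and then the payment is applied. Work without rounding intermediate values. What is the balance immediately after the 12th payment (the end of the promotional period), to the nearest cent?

Promo months 1–12 at r₀ = 5.7%/12 = 0.00475; months 13+ at r₁ = 27%/12 = 0.0225.
After month 12: iterate B ← B·(1+r₀) − $1,244.25 for 12 months → $5,790.02.

$5,790.02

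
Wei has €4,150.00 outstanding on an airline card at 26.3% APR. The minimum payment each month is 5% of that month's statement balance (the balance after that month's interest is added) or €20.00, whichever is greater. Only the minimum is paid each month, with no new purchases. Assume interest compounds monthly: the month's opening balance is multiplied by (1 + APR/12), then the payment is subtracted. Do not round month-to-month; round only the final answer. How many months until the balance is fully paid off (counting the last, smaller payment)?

106 months

Monthly rate r = 26.3%/12 = 2.19167% = 0.0219167.
While 5% of the post-interest balance exceeds €20.00, each month B ← (B·(1+r))·(1 − 0.05), i.e. B shrinks by the factor (1+r)·0.95 = 0.97082.
This holds for months 1–80. Entering month 81 the balance is €388.31; 5% of the post-interest balance is now below €20.00, so the flat €20.00 minimum applies from here.
From month 81 a fixed €20.00 at rate r clears €388.31 in 26 more payments. Total: 80 + 26 = 106 months.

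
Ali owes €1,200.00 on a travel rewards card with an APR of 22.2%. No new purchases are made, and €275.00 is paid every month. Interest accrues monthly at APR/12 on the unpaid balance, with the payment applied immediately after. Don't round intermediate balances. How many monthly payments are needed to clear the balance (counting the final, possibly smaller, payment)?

5 payments

Monthly rate r = 22.2%/12 = 1.85% = 0.0185.
Recurrence: B ← B·(1+r) − €275.00.
Month 1: interest €22.20; balance after payment €947.20.
Month 2: interest €17.52; balance after payment €689.72.
Month 3: interest €12.76; balance after payment €427.48.
Month 4: interest €7.91; balance after payment €160.39.
Month 5: interest €2.97; balance after payment €0.00.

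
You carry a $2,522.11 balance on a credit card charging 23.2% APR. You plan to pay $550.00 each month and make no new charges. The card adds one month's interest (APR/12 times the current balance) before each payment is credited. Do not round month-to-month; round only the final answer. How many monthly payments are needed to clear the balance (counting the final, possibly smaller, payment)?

5 payments

Monthly rate r = 23.2%/12 = 1.93333% = 0.0193333.
Recurrence: B ← B·(1+r) − $550.00.
Month 1: interest $48.76; balance after payment $2,020.87.
Month 2: interest $39.07; balance after payment $1,509.94.
Month 3: interest $29.19; balance after payment $989.13.
Month 4: interest $19.12; balance after payment $458.26.
Month 5: interest $8.86; balance after payment $0.00.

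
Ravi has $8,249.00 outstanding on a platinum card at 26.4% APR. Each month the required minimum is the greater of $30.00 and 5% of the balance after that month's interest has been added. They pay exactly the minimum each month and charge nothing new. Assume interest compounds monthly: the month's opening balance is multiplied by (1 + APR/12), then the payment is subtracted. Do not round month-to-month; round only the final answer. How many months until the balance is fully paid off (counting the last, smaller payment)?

Monthly rate r = 26.4%/12 = 2.2% = 0.022.
While 5% of the post-interest balance exceeds $30.00, each month B ← (B·(1+r))·(1 − 0.05), i.e. B shrinks by the factor (1+r)·0.95 = 0.9709.
This holds for months 1–90. Entering month 91 the balance is $578.24; 5% of the post-interest balance is now below $30.00, so the flat $30.00 minimum applies from here.
From month 91 a fixed $30.00 at rate r clears $578.24 in 26 more payments. Total: 90 + 26 = 116 months.

116 months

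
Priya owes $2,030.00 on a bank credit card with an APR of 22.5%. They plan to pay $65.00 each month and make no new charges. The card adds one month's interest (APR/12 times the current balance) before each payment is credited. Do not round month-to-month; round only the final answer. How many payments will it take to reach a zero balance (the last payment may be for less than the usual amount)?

Monthly rate r = 22.5%/12 = 1.875% = 0.01875.
Recurrence: B ← B·(1+r) − $65.00.
Month 1: interest $38.06; balance after payment $2,003.06.
Month 2: interest $37.56; balance after payment $1,975.62.
Closed form: n = −ln(1 − rB₀/P)/ln(1+r) = −ln(0.41442)/ln(1.01875) ≈ 47.419, so the balance reaches zero during payment 48.

48 payments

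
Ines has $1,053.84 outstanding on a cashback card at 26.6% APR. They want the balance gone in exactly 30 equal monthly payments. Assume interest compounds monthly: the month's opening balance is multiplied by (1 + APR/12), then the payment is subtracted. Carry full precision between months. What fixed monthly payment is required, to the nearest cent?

Monthly rate r = 26.6%/12 = 2.21667% = 0.0221667.
Level-payment amortization: P = B₀·r / (1 − (1+r)^(−n)) = 1053.84·0.0221667 / (1 − 1.02217^(−30)).
Denominator 1 − (1+r)^(−30) = 0.481977563.
P = 23.3601 / 0.481977563 ≈ 48.47.

$48.47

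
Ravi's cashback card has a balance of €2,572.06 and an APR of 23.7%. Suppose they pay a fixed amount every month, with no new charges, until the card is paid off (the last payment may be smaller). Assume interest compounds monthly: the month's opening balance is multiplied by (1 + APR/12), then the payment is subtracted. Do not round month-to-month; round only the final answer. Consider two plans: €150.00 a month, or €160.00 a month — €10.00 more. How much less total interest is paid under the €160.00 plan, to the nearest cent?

€46.10

Monthly rate r = 23.7%/12 = 1.975% = 0.01975.
At €150.00/mo: n = ⌈−ln(1 − rB₀/P)/ln(1+r)⌉ = 22 payments (last €21.44); total interest = total paid − €2,572.06 = €599.38.
At €160.00/mo: 20 payments (last €85.34); total interest €553.28.
Interest saved = €599.38 − €553.28 = €46.10.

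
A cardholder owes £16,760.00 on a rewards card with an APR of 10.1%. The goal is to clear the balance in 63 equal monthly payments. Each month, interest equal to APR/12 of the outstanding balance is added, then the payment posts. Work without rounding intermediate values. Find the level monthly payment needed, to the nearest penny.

Monthly rate r = 10.1%/12 = 0.841667% = 0.00841667.
Level-payment amortization: P = B₀·r / (1 − (1+r)^(−n)) = 16760.00·0.00841667 / (1 − 1.00842^(−63)).
Denominator 1 − (1+r)^(−63) = 0.41023491.
P = 141.063 / 0.41023491 ≈ 343.86.

£343.86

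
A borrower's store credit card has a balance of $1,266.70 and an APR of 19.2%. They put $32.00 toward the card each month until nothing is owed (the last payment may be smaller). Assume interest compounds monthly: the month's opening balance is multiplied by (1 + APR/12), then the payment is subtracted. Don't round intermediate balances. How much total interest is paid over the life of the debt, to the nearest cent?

Monthly rate r = 19.2%/12 = 1.6% = 0.016.
Payoff takes n = ⌈−ln(1 − rB₀/P)/ln(1+r)⌉ = ⌈63.210⌉ = 64 payments; the last is $6.75.
Total paid = 63·$32.00 + $6.75 = $2,022.75.
Total interest = total paid − principal = $2,022.75 − $1,266.70 = $756.05.

$756.05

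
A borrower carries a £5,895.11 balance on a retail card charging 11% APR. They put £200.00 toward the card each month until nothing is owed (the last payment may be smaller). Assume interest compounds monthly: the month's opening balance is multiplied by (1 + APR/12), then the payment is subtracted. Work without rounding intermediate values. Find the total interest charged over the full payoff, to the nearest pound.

£1,009

Monthly rate r = 11%/12 = 0.916667% = 0.00916667.
Payoff takes n = ⌈−ln(1 − rB₀/P)/ln(1+r)⌉ = ⌈34.518⌉ = 35 payments; the last is £103.85.
Total paid = 34·£200.00 + £103.85 = £6,903.85.
Total interest = total paid − principal = £6,903.85 − £5,895.11 = £1,008.74.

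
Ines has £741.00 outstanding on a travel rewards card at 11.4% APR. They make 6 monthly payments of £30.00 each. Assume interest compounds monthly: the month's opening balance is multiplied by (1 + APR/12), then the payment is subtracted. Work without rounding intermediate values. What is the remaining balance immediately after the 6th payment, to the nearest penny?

£599.92

Monthly rate r = 11.4%/12 = 0.95% = 0.0095.
Each month: B ← B·(1+r) − £30.00.
Month 1: interest £7.04; balance after payment £718.04.
Month 2: interest £6.82; balance after payment £694.86.
Month 3: interest £6.60; balance after payment £671.46.
Month 4: interest £6.38; balance after payment £647.84.
Month 5: interest £6.15; balance after payment £624.00.
Month 6: interest £5.93; balance after payment £599.92.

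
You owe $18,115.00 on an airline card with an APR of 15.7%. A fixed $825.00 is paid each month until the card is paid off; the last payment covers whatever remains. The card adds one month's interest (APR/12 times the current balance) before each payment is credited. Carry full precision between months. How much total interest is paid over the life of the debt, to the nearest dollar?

$3,380

Monthly rate r = 15.7%/12 = 1.30833% = 0.0130833.
Payoff takes n = ⌈−ln(1 − rB₀/P)/ln(1+r)⌉ = ⌈26.054⌉ = 27 payments; the last is $44.93.
Total paid = 26·$825.00 + $44.93 = $21,494.93.
Total interest = total paid − principal = $21,494.93 − $18,115.00 = $3,379.93.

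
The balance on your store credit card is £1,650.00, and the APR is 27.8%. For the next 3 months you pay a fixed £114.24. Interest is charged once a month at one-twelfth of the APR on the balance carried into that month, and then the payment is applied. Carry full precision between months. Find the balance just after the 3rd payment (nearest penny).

Monthly rate r = 27.8%/12 = 2.31667% = 0.0231667.
Each month: B ← B·(1+r) − £114.24.
Month 1: interest £38.23; balance after payment £1,573.98.
Month 2: interest £36.46; balance after payment £1,496.21.
Month 3: interest £34.66; balance after payment £1,416.63.

£1,416.63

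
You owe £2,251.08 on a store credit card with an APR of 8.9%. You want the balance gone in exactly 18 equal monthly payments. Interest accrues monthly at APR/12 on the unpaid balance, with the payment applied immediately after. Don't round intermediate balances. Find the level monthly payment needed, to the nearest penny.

£134.06

Monthly rate r = 8.9%/12 = 0.741667% = 0.00741667.
Level-payment amortization: P = B₀·r / (1 − (1+r)^(−n)) = 2251.08·0.00741667 / (1 − 1.00742^(−18)).
Denominator 1 − (1+r)^(−18) = 0.124541362.
P = 16.6955 / 0.124541362 ≈ 134.06.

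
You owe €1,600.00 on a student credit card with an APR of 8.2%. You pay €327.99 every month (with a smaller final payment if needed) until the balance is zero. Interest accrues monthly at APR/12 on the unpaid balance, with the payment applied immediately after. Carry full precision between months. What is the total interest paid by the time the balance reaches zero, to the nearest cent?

€32.85

Monthly rate r = 8.2%/12 = 0.683333% = 0.00683333.
Payoff takes n = ⌈−ln(1 − rB₀/P)/ln(1+r)⌉ = ⌈4.978⌉ = 5 payments; the last is €320.89.
Total paid = 4·€327.99 + €320.89 = €1,632.85.
Total interest = total paid − principal = €1,632.85 − €1,600.00 = €32.85.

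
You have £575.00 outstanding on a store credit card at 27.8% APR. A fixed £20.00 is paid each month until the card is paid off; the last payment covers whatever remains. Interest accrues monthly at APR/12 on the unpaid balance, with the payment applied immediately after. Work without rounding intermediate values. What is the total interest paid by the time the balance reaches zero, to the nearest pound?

Monthly rate r = 27.8%/12 = 2.31667% = 0.0231667.
Payoff takes n = ⌈−ln(1 − rB₀/P)/ln(1+r)⌉ = ⌈47.888⌉ = 48 payments; the last is £17.77.
Total paid = 47·£20.00 + £17.77 = £957.77.
Total interest = total paid − principal = £957.77 − £575.00 = £382.77.

£383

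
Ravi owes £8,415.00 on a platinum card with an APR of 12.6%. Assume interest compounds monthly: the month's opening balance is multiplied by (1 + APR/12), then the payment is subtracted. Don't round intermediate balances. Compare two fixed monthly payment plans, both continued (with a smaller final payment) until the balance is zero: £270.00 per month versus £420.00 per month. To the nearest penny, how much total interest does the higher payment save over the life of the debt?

Monthly rate r = 12.6%/12 = 1.05% = 0.0105.
At £270.00/mo: n = ⌈−ln(1 − rB₀/P)/ln(1+r)⌉ = 38 payments (last £256.15); total interest = total paid − £8,415.00 = £1,831.15.
At £420.00/mo: 23 payments (last £257.92); total interest £1,082.92.
Interest saved = £1,831.15 − £1,082.92 = £748.23.

£748.23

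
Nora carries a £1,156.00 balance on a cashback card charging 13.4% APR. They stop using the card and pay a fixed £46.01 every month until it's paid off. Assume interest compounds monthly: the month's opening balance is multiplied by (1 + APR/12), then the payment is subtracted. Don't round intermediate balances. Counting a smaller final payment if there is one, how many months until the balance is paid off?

30 months

Monthly rate r = 13.4%/12 = 1.11667% = 0.0111667.
Recurrence: B ← B·(1+r) − £46.01.
Month 1: interest £12.91; balance after payment £1,122.90.
Month 2: interest £12.54; balance after payment £1,089.43.
Closed form: n = −ln(1 − rB₀/P)/ln(1+r) = −ln(0.71944)/ln(1.01117) ≈ 29.653, so the balance reaches zero during payment 30.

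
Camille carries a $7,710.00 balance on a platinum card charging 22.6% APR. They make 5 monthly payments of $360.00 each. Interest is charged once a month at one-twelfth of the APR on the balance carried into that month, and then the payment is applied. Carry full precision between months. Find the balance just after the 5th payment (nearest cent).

Monthly rate r = 22.6%/12 = 1.88333% = 0.0188333.
Each month: B ← B·(1+r) − $360.00.
Month 1: interest $145.21; balance after payment $7,495.20.
Month 2: interest $141.16; balance after payment $7,276.36.
Month 3: interest $137.04; balance after payment $7,053.40.
Month 4: interest $132.84; balance after payment $6,826.24.
Month 5: interest $128.56; balance after payment $6,594.80.

$6,594.80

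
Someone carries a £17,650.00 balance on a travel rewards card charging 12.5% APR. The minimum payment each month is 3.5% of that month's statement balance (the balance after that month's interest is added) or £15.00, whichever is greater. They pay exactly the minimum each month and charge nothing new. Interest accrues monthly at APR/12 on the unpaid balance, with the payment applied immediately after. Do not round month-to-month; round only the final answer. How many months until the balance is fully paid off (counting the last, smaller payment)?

Monthly rate r = 12.5%/12 = 1.04167% = 0.0104167.
While 3.5% of the post-interest balance exceeds £15.00, each month B ← (B·(1+r))·(1 − 0.035), i.e. B shrinks by the factor (1+r)·0.965 = 0.97505.
This holds for months 1–148. Entering month 149 the balance is £419.62; 3.5% of the post-interest balance is now below £15.00, so the flat £15.00 minimum applies from here.
From month 149 a fixed £15.00 at rate r clears £419.62 in 34 more payments. Total: 148 + 34 = 182 months.

182 months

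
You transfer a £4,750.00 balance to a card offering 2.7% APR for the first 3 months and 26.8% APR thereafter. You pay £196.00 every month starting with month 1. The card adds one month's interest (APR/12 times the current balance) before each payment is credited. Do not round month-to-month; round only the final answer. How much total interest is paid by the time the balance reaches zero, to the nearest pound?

Promo months 1–3 at r₀ = 2.7%/12 = 0.00225; months 4+ at r₁ = 26.8%/12 = 0.0223333.
After month 3: iterate B ← B·(1+r₀) − £196.00 for 3 months → £4,192.81.
Then at r₁ with £196.00/mo: n₂ = −ln(1 − r₁·B/P)/ln(1+r₁) ≈ 29.41 → 30 more payments.
Total paid = 32·£196.00 + £81.03 = £6,353.03; interest = £6,353.03 − £4,750.00 = £1,603.03.

£1,603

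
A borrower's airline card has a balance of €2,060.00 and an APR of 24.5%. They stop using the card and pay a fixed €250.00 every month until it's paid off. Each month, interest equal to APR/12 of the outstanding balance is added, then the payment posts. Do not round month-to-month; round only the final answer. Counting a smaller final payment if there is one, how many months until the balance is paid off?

10 months

Monthly rate r = 24.5%/12 = 2.04167% = 0.0204167.
Recurrence: B ← B·(1+r) − €250.00.
Month 1: interest €42.06; balance after payment €1,852.06.
Month 2: interest €37.81; balance after payment €1,639.87.
Closed form: n = −ln(1 − rB₀/P)/ln(1+r) = −ln(0.83177)/ln(1.02042) ≈ 9.114, so the balance reaches zero during payment 10.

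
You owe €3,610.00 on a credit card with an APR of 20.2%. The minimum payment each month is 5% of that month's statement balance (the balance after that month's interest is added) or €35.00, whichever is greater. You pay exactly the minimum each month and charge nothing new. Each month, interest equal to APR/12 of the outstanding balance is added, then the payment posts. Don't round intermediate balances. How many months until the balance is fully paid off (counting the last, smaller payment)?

72 months

Monthly rate r = 20.2%/12 = 1.68333% = 0.0168333.
While 5% of the post-interest balance exceeds €35.00, each month B ← (B·(1+r))·(1 − 0.05), i.e. B shrinks by the factor (1+r)·0.95 = 0.96599.
This holds for months 1–48. Entering month 49 the balance is €685.85; 5% of the post-interest balance is now below €35.00, so the flat €35.00 minimum applies from here.
From month 49 a fixed €35.00 at rate r clears €685.85 in 24 more payments. Total: 48 + 24 = 72 months.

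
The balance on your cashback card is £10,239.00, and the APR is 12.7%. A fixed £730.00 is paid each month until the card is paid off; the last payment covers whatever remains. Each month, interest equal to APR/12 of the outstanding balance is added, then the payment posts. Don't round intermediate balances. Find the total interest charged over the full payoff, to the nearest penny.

£903.96

Monthly rate r = 12.7%/12 = 1.05833% = 0.0105833.
Payoff takes n = ⌈−ln(1 − rB₀/P)/ln(1+r)⌉ = ⌈15.263⌉ = 16 payments; the last is £192.96.
Total paid = 15·£730.00 + £192.96 = £11,142.96.
Total interest = total paid − principal = £11,142.96 − £10,239.00 = £903.96.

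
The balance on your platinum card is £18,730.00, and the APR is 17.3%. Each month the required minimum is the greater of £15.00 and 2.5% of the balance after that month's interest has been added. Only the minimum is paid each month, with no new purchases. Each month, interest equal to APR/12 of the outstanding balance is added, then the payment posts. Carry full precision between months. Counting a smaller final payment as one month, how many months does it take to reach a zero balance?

Monthly rate r = 17.3%/12 = 1.44167% = 0.0144167.
While 2.5% of the post-interest balance exceeds £15.00, each month B ← (B·(1+r))·(1 − 0.025), i.e. B shrinks by the factor (1+r)·0.975 = 0.98906.
This holds for months 1–314. Entering month 315 the balance is £591.47; 2.5% of the post-interest balance is now below £15.00, so the flat £15.00 minimum applies from here.
From month 315 a fixed £15.00 at rate r clears £591.47 in 59 more payments. Total: 314 + 59 = 373 months.

373 months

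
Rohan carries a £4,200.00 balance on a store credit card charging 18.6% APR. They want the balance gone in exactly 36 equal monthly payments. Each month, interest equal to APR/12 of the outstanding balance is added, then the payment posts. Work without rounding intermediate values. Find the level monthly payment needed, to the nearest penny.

£153.11

Monthly rate r = 18.6%/12 = 1.55% = 0.0155.
Level-payment amortization: P = B₀·r / (1 − (1+r)^(−n)) = 4200.00·0.0155 / (1 − 1.0155^(−36)).
Denominator 1 − (1+r)^(−36) = 0.425192268.
P = 65.1 / 0.425192268 ≈ 153.11.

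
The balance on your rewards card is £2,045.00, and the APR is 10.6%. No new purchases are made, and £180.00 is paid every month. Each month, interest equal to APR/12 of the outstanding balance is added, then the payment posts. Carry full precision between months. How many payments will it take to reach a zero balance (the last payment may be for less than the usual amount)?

Monthly rate r = 10.6%/12 = 0.883333% = 0.00883333.
Recurrence: B ← B·(1+r) − £180.00.
Month 1: interest £18.06; balance after payment £1,883.06.
Month 2: interest £16.63; balance after payment £1,719.70.
Closed form: n = −ln(1 − rB₀/P)/ln(1+r) = −ln(0.89964)/ln(1.00883) ≈ 12.025, so the balance reaches zero during payment 13.

13 months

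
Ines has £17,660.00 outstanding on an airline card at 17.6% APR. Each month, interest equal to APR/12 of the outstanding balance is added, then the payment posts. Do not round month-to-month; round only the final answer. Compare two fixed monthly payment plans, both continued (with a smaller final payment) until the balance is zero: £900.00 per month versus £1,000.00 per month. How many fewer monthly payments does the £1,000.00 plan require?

3 fewer payments

Monthly rate r = 17.6%/12 = 1.46667% = 0.0146667.
At £900.00/mo: n = ⌈−ln(1 − rB₀/P)/ln(1+r)⌉ = 24 payments (last £279.72); total interest = total paid − £17,660.00 = £3,319.72.
At £1,000.00/mo: 21 payments (last £590.33); total interest £2,930.33.
Payments saved = 24 − 21 = 3.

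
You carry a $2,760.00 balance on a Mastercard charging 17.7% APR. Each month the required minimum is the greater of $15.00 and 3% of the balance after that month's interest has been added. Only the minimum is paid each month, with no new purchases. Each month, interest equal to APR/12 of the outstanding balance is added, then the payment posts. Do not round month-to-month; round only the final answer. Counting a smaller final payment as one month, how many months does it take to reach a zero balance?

155 months

Monthly rate r = 17.7%/12 = 1.475% = 0.01475.
While 3% of the post-interest balance exceeds $15.00, each month B ← (B·(1+r))·(1 − 0.03), i.e. B shrinks by the factor (1+r)·0.97 = 0.98431.
This holds for months 1–109. Entering month 110 the balance is $492.23; 3% of the post-interest balance is now below $15.00, so the flat $15.00 minimum applies from here.
From month 110 a fixed $15.00 at rate r clears $492.23 in 46 more payments. Total: 109 + 46 = 155 months.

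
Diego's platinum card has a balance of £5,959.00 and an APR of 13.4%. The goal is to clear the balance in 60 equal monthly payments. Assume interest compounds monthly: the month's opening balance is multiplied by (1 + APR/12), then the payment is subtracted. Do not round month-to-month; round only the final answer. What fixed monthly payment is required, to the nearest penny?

Monthly rate r = 13.4%/12 = 1.11667% = 0.0111667.
Level-payment amortization: P = B₀·r / (1 − (1+r)^(−n)) = 5959.00·0.0111667 / (1 − 1.01117^(−60)).
Denominator 1 − (1+r)^(−60) = 0.486387806.
P = 66.5422 / 0.486387806 ≈ 136.81.

£136.81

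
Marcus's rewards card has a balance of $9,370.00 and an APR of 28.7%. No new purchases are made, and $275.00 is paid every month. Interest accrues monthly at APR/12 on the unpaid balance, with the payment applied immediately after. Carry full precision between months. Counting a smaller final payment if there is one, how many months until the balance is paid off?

72 months

Monthly rate r = 28.7%/12 = 2.39167% = 0.0239167.
Recurrence: B ← B·(1+r) − $275.00.
Month 1: interest $224.10; balance after payment $9,319.10.
Month 2: interest $222.88; balance after payment $9,266.98.
Closed form: n = −ln(1 − rB₀/P)/ln(1+r) = −ln(0.18509)/ln(1.02392) ≈ 71.372, so the balance reaches zero during payment 72.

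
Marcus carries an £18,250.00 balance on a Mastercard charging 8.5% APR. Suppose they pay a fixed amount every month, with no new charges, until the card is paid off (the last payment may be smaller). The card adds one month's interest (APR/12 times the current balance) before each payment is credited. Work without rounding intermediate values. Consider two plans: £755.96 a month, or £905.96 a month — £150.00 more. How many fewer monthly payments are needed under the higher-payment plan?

Monthly rate r = 8.5%/12 = 0.708333% = 0.00708333.
At £755.96/mo: n = ⌈−ln(1 − rB₀/P)/ln(1+r)⌉ = 27 payments (last £431.24); total interest = total paid − £18,250.00 = £1,836.20.
At £905.96/mo: 22 payments (last £735.86); total interest £1,511.02.
Payments saved = 27 − 22 = 5.

5 fewer payments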